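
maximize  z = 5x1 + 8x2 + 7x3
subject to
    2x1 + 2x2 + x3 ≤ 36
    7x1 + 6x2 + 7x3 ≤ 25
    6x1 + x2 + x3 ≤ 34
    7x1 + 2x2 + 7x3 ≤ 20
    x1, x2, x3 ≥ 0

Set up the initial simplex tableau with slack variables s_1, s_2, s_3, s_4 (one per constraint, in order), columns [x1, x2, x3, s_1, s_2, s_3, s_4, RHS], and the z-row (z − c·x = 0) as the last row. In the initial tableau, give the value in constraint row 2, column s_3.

Slack s_3 belongs to constraint 3; its column is the unit vector e_3, so the entry in row 2 is 0.

0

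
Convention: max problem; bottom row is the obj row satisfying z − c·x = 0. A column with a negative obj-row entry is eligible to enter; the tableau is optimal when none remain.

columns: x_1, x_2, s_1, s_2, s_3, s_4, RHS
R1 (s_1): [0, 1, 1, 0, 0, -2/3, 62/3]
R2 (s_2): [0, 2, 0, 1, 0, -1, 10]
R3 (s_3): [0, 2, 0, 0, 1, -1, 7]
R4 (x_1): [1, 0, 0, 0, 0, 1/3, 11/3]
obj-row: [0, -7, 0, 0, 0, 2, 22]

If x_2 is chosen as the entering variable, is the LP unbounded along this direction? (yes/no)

Column x_2 has positive entries in row(s) 1, 2, 3, so the ratio test bounds it — not unbounded.

no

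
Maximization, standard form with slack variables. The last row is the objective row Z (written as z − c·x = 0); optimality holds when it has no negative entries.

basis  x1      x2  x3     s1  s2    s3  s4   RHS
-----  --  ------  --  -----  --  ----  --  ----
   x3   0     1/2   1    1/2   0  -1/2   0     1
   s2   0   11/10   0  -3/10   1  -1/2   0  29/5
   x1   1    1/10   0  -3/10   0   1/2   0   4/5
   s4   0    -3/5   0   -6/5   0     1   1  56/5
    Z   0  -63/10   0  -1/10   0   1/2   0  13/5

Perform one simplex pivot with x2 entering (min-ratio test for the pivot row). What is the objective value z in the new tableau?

76/5

Ratio test on column x2 — row 1: 1/(1/2) = 2; row 2: (29/5)/(11/10) = 58/11; row 3: (4/5)/(1/10) = 8; row 4: entry -3/5 ≤ 0. Minimum is 2 at row 1 (x3 leaves); pivot element 1/2.
Pivot on row 1; the Z-row RHS becomes 13/5 − (-63/10)·2 = 76/5.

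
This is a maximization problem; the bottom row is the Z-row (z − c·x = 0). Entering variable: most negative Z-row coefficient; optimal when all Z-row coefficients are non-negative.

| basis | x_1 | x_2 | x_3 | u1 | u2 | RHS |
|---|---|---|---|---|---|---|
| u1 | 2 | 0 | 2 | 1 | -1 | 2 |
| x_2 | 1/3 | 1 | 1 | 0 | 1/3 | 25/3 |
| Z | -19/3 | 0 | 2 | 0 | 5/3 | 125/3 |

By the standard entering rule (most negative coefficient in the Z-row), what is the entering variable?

Negative Z-row entries: x_1: -19/3.
The most negative is -19/3 in column x_1, so x_1 enters.

x_1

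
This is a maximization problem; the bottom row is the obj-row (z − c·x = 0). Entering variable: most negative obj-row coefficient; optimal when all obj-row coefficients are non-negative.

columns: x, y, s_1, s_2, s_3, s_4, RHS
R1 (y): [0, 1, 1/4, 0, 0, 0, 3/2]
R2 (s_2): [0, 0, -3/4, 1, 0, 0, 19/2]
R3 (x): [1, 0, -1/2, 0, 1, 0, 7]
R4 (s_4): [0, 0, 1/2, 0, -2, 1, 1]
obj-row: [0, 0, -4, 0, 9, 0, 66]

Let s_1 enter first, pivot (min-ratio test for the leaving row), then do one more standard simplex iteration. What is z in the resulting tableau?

81

Ratio test on column s_1 — row 1: (3/2)/(1/4) = 6; row 2: entry -3/4 ≤ 0; row 3: entry -1/2 ≤ 0; row 4: 1/(1/2) = 2. Minimum is 2 at row 4 (s_4 leaves); pivot element 1/2.
Pivot on row 4; the obj-row RHS becomes 66 − (-4)·2 = 74.
Next entering variable (most negative obj-row entry -7): s_3.
Ratio test on column s_3 — row 1: 1/1 = 1; row 2: entry -3 ≤ 0; row 3: entry -1 ≤ 0; row 4: entry -4 ≤ 0. Minimum is 1 at row 1 (y leaves); pivot element 1.
After the second pivot the obj-row RHS is 74 − (-7)·1 = 81.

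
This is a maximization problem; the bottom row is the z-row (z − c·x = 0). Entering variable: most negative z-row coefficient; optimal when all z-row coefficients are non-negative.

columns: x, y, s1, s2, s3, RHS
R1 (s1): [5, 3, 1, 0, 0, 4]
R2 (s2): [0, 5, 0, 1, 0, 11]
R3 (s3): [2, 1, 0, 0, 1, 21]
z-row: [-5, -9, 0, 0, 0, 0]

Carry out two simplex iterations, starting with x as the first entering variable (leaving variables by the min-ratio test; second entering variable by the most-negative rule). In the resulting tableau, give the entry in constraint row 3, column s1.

Ratio test on column x — row 1: 4/5 = 4/5; row 2: entry 0 ≤ 0; row 3: 21/2 = 21/2. Minimum is 4/5 at row 1 (s1 leaves); pivot element 5.
Divide row 1 by 5; eliminate column x from the other rows.
Second iteration: most negative z-row entry is -6 in column y, so y enters.
Ratio test on column y — row 1: (4/5)/(3/5) = 4/3; row 2: 11/5 = 11/5; row 3: entry -1/5 ≤ 0. Minimum is 4/3 at row 1 (x leaves); pivot element 3/5.
Divide row 1 by 3/5; eliminate column y from the other rows.
After both pivots, the entry at constraint row 3, column s1 is -1/3.

-1/3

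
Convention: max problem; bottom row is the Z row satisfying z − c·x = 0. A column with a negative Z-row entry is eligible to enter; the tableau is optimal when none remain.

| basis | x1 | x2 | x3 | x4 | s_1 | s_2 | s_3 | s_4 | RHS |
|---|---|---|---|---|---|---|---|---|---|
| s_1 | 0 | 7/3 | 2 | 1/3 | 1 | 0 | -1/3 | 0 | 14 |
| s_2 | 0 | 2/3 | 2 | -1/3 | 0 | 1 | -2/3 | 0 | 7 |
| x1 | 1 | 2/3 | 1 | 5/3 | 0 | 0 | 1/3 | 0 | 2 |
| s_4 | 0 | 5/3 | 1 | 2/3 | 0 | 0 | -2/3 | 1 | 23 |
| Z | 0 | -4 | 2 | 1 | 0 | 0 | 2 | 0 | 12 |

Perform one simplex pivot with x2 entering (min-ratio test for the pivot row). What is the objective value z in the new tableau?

24

Ratio test on column x2 — row 1: 14/(7/3) = 6; row 2: 7/(2/3) = 21/2; row 3: 2/(2/3) = 3; row 4: 23/(5/3) = 69/5. Minimum is 3 at row 3 (x1 leaves); pivot element 2/3.
Pivot on row 3; the Z-row RHS becomes 12 − (-4)·3 = 24.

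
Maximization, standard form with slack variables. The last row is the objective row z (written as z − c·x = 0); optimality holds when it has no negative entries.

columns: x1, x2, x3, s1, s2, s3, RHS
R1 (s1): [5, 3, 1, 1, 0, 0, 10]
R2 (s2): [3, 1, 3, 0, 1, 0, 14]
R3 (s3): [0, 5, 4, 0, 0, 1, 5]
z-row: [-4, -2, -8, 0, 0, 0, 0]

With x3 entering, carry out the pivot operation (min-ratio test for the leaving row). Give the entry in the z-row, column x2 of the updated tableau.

Ratio test on column x3 — row 1: 10/1 = 10; row 2: 14/3 = 14/3; row 3: 5/4 = 5/4. Minimum is 5/4 at row 3 (s3 leaves); pivot element 4.
Divide row 3 by 4; eliminate column x3 from the other rows.
z-row update in column x2: -2 − (-8)·(5/4) = 8.

8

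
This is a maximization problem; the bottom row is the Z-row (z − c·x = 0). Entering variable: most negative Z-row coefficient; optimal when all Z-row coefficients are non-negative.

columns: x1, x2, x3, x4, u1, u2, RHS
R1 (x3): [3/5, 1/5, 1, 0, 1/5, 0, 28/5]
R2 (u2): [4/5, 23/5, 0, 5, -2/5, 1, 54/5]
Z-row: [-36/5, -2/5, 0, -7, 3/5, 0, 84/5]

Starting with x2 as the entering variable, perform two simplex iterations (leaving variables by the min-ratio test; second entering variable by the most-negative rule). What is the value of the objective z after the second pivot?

Ratio test on column x2 — row 1: (28/5)/(1/5) = 28; row 2: (54/5)/(23/5) = 54/23. Minimum is 54/23 at row 2 (u2 leaves); pivot element 23/5.
Pivot on row 2; the Z-row RHS becomes 84/5 − (-2/5)·(54/23) = 408/23.
Next entering variable (most negative Z-row entry -164/23): x1.
Ratio test on column x1 — row 1: (118/23)/(13/23) = 118/13; row 2: (54/23)/(4/23) = 27/2. Minimum is 118/13 at row 1 (x3 leaves); pivot element 13/23.
After the second pivot the Z-row RHS is 408/23 − (-164/23)·(118/13) = 1072/13.

1072/13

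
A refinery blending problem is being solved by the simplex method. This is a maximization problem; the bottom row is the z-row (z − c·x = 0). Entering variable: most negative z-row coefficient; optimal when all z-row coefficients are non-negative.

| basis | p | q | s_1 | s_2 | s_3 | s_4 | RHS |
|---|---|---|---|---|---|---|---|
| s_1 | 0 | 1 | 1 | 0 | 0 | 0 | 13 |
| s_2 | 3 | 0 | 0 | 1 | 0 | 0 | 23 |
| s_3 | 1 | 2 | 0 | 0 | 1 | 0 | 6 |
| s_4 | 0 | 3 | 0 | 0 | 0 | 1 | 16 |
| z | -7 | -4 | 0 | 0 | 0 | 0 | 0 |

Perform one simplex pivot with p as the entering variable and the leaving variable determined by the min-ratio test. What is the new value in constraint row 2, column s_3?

Ratio test on column p — row 1: entry 0 ≤ 0; row 2: 23/3 = 23/3; row 3: 6/1 = 6; row 4: entry 0 ≤ 0. Minimum is 6 at row 3 (s_3 leaves); pivot element 1.
Divide row 3 by 1; eliminate column p from the other rows.
Row 2 update in column s_3: 0 − 3·1 = -3.

-3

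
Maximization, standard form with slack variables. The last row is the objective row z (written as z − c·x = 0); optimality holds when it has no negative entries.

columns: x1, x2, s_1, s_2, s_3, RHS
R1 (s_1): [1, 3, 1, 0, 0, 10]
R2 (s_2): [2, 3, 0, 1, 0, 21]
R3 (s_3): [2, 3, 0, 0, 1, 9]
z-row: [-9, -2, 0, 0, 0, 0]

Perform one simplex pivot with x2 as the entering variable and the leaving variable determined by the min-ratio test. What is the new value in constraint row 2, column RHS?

12

Ratio test on column x2 — row 1: 10/3 = 10/3; row 2: 21/3 = 7; row 3: 9/3 = 3. Minimum is 3 at row 3 (s_3 leaves); pivot element 3.
Divide row 3 by 3; eliminate column x2 from the other rows.
Row 2 update in column RHS: 21 − 3·3 = 12.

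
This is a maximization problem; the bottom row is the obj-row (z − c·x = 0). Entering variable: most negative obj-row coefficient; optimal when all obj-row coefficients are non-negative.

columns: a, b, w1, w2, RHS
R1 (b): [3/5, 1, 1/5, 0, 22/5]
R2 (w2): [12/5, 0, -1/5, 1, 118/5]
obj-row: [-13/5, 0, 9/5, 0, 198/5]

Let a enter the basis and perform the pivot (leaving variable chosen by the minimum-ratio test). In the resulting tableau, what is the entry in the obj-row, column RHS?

Ratio test on column a — row 1: (22/5)/(3/5) = 22/3; row 2: (118/5)/(12/5) = 59/6. Minimum is 22/3 at row 1 (b leaves); pivot element 3/5.
Divide row 1 by 3/5; eliminate column a from the other rows.
obj-row update in column RHS: 198/5 − (-13/5)·(22/3) = 176/3.

176/3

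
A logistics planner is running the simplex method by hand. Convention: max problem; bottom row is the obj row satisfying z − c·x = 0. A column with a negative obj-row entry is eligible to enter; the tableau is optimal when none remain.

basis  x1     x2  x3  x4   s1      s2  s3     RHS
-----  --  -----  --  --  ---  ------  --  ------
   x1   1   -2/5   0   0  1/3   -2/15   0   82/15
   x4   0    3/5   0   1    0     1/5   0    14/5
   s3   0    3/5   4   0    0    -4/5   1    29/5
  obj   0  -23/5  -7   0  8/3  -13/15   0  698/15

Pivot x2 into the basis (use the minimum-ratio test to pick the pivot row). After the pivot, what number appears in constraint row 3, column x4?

-1

Ratio test on column x2 — row 1: entry -2/5 ≤ 0; row 2: (14/5)/(3/5) = 14/3; row 3: (29/5)/(3/5) = 29/3. Minimum is 14/3 at row 2 (x4 leaves); pivot element 3/5.
Divide row 2 by 3/5; eliminate column x2 from the other rows.
Row 3 update in column x4: 0 − (3/5)·(5/3) = -1.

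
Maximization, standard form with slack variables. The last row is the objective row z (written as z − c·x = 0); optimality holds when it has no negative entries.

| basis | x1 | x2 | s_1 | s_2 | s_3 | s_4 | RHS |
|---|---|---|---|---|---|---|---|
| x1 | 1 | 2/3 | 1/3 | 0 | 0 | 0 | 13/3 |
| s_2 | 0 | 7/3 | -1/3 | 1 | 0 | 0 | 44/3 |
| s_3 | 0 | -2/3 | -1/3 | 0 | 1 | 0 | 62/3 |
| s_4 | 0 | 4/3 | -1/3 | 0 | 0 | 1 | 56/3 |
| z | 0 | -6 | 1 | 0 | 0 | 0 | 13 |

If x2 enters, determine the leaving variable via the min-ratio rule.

Column x2 entries and ratios — x1: (13/3)/(2/3) = 13/2; s_2: (44/3)/(7/3) = 44/7; s_3: -2/3 ≤ 0, skip; s_4: (56/3)/(4/3) = 14.
Smallest ratio is 44/7 in the row of s_2, so s_2 leaves.

s_2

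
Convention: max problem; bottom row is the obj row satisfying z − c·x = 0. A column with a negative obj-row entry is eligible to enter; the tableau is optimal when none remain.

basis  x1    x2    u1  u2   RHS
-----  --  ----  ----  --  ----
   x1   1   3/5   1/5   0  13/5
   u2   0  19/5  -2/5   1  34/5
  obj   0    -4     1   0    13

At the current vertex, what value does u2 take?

u2 is basic (row 2); its value is the RHS of that row, 34/5.

34/5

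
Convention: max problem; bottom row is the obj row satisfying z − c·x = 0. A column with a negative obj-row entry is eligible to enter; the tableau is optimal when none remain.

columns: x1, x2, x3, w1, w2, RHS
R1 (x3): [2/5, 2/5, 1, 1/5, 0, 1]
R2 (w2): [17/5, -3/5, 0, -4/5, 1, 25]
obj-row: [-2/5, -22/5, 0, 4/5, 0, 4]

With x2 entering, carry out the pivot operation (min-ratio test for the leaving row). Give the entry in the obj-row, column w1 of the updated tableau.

Ratio test on column x2 — row 1: 1/(2/5) = 5/2; row 2: entry -3/5 ≤ 0. Minimum is 5/2 at row 1 (x3 leaves); pivot element 2/5.
Divide row 1 by 2/5; eliminate column x2 from the other rows.
obj-row update in column w1: 4/5 − (-22/5)·(1/2) = 3.

3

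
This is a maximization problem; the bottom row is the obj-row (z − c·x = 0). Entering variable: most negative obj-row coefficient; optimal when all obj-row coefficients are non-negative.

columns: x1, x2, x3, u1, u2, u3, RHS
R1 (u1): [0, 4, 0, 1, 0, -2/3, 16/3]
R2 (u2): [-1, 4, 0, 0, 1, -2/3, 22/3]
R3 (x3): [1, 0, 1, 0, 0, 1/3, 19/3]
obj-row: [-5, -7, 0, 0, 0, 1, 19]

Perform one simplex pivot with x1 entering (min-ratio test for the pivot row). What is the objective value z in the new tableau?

152/3

Ratio test on column x1 — row 1: entry 0 ≤ 0; row 2: entry -1 ≤ 0; row 3: (19/3)/1 = 19/3. Minimum is 19/3 at row 3 (x3 leaves); pivot element 1.
Pivot on row 3; the obj-row RHS becomes 19 − (-5)·(19/3) = 152/3.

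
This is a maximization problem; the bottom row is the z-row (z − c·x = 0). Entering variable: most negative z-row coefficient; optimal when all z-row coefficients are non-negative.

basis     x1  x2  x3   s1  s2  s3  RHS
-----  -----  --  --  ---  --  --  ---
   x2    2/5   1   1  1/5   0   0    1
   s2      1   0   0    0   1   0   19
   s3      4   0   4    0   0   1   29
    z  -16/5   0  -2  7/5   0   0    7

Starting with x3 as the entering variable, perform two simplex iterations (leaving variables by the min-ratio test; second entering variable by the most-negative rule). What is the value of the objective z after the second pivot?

15

Ratio test on column x3 — row 1: 1/1 = 1; row 2: entry 0 ≤ 0; row 3: 29/4 = 29/4. Minimum is 1 at row 1 (x2 leaves); pivot element 1.
Pivot on row 1; the z-row RHS becomes 7 − (-2)·1 = 9.
Next entering variable (most negative z-row entry -12/5): x1.
Ratio test on column x1 — row 1: 1/(2/5) = 5/2; row 2: 19/1 = 19; row 3: 25/(12/5) = 125/12. Minimum is 5/2 at row 1 (x3 leaves); pivot element 2/5.
After the second pivot the z-row RHS is 9 − (-12/5)·(5/2) = 15.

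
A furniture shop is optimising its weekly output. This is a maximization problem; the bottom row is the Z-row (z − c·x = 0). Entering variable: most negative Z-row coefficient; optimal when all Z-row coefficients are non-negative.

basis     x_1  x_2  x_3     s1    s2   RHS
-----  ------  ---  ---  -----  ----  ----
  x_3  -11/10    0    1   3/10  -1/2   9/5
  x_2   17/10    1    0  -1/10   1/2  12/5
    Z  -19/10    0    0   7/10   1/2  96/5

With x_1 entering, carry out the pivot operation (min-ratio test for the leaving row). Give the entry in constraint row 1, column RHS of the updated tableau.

57/17

Ratio test on column x_1 — row 1: entry -11/10 ≤ 0; row 2: (12/5)/(17/10) = 24/17. Minimum is 24/17 at row 2 (x_2 leaves); pivot element 17/10.
Divide row 2 by 17/10; eliminate column x_1 from the other rows.
Row 1 update in column RHS: 9/5 − (-11/10)·(24/17) = 57/17.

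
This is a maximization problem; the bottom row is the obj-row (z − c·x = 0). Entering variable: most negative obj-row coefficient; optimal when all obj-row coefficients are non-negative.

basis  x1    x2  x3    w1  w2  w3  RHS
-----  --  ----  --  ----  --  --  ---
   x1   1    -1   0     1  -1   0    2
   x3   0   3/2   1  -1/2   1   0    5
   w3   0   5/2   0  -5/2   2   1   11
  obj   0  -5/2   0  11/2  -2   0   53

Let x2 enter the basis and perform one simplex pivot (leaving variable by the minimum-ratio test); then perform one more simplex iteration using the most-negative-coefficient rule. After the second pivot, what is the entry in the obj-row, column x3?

Ratio test on column x2 — row 1: entry -1 ≤ 0; row 2: 5/(3/2) = 10/3; row 3: 11/(5/2) = 22/5. Minimum is 10/3 at row 2 (x3 leaves); pivot element 3/2.
Divide row 2 by 3/2; eliminate column x2 from the other rows.
Second iteration: most negative obj-row entry is -1/3 in column w2, so w2 enters.
Ratio test on column w2 — row 1: entry -1/3 ≤ 0; row 2: (10/3)/(2/3) = 5; row 3: (8/3)/(1/3) = 8. Minimum is 5 at row 2 (x2 leaves); pivot element 2/3.
Divide row 2 by 2/3; eliminate column w2 from the other rows.
After both pivots, the entry at the obj-row, column x3 is 2.

2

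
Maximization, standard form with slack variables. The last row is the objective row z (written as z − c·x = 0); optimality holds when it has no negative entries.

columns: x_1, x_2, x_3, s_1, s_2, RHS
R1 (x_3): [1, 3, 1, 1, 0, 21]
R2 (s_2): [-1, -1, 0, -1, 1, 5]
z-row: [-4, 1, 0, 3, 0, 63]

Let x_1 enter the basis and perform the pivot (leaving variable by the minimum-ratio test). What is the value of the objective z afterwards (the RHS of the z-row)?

Ratio test on column x_1 — row 1: 21/1 = 21; row 2: entry -1 ≤ 0. Minimum is 21 at row 1 (x_3 leaves); pivot element 1.
Pivot on row 1; the z-row RHS becomes 63 − (-4)·21 = 147.

147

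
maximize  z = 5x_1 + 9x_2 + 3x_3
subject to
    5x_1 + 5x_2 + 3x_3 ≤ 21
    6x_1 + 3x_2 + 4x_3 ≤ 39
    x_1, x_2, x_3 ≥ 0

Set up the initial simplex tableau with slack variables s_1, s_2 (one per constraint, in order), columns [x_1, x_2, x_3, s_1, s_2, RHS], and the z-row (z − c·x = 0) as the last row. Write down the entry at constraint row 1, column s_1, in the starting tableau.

Slack s_1 belongs to constraint 1; its column is the unit vector e_1, so the entry in row 1 is 1.

1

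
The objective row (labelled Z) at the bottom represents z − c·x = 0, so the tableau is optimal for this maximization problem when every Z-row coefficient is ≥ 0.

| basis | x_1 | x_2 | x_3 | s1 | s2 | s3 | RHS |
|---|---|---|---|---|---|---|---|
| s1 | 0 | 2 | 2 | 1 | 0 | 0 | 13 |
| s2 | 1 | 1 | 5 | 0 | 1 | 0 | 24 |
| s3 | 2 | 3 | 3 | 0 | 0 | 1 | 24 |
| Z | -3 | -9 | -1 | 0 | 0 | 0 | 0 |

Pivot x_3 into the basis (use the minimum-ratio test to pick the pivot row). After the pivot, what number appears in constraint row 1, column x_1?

-2/5

Ratio test on column x_3 — row 1: 13/2 = 13/2; row 2: 24/5 = 24/5; row 3: 24/3 = 8. Minimum is 24/5 at row 2 (s2 leaves); pivot element 5.
Divide row 2 by 5; eliminate column x_3 from the other rows.
Row 1 update in column x_1: 0 − 2·(1/5) = -2/5.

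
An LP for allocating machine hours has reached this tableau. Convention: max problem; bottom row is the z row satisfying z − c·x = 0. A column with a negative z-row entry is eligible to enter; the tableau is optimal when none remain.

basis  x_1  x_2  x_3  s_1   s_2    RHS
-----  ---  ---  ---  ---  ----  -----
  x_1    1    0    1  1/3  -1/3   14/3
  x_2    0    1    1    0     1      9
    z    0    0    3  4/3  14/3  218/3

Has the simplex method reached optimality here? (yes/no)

yes

Every z-row coefficient is ≥ 0, so the tableau is optimal.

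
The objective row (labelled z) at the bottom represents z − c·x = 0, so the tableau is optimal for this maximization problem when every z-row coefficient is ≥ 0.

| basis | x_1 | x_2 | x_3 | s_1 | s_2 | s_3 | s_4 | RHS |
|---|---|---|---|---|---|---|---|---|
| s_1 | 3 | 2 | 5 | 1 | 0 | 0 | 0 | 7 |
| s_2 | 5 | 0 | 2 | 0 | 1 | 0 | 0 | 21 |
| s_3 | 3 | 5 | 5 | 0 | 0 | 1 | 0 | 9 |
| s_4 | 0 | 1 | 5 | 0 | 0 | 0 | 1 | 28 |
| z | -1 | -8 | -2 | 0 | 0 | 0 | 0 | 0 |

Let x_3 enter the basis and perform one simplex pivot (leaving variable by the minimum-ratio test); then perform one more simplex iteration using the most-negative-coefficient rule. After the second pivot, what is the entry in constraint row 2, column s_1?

Ratio test on column x_3 — row 1: 7/5 = 7/5; row 2: 21/2 = 21/2; row 3: 9/5 = 9/5; row 4: 28/5 = 28/5. Minimum is 7/5 at row 1 (s_1 leaves); pivot element 5.
Divide row 1 by 5; eliminate column x_3 from the other rows.
Second iteration: most negative z-row entry is -36/5 in column x_2, so x_2 enters.
Ratio test on column x_2 — row 1: (7/5)/(2/5) = 7/2; row 2: entry -4/5 ≤ 0; row 3: 2/3 = 2/3; row 4: entry -1 ≤ 0. Minimum is 2/3 at row 3 (s_3 leaves); pivot element 3.
Divide row 3 by 3; eliminate column x_2 from the other rows.
After both pivots, the entry at constraint row 2, column s_1 is -2/3.

-2/3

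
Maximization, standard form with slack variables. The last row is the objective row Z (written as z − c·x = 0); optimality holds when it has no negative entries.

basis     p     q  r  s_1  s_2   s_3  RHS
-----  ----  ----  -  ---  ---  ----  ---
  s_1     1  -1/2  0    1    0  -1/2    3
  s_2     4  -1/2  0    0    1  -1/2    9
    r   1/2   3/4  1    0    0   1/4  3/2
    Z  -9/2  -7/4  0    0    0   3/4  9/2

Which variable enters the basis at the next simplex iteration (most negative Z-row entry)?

Negative Z-row entries: p: -9/2, q: -7/4.
The most negative is -9/2 in column p, so p enters.

p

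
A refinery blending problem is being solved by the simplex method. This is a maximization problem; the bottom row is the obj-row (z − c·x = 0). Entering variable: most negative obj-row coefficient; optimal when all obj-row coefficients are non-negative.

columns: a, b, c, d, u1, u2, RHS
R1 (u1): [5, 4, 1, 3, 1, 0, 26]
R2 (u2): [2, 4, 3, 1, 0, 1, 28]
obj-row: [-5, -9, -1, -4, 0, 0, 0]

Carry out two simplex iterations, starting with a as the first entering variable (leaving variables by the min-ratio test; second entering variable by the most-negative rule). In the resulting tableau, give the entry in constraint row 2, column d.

-2

Ratio test on column a — row 1: 26/5 = 26/5; row 2: 28/2 = 14. Minimum is 26/5 at row 1 (u1 leaves); pivot element 5.
Divide row 1 by 5; eliminate column a from the other rows.
Second iteration: most negative obj-row entry is -5 in column b, so b enters.
Ratio test on column b — row 1: (26/5)/(4/5) = 13/2; row 2: (88/5)/(12/5) = 22/3. Minimum is 13/2 at row 1 (a leaves); pivot element 4/5.
Divide row 1 by 4/5; eliminate column b from the other rows.
After both pivots, the entry at constraint row 2, column d is -2.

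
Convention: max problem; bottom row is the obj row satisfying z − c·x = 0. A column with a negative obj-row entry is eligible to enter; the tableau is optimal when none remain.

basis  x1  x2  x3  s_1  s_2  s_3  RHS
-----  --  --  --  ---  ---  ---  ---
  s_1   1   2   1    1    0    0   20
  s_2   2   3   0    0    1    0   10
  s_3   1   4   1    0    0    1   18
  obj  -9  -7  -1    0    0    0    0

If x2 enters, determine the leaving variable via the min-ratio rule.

Column x2 entries and ratios — s_1: 20/2 = 10; s_2: 10/3 = 10/3; s_3: 18/4 = 9/2.
Smallest ratio is 10/3 in the row of s_2, so s_2 leaves.

s_2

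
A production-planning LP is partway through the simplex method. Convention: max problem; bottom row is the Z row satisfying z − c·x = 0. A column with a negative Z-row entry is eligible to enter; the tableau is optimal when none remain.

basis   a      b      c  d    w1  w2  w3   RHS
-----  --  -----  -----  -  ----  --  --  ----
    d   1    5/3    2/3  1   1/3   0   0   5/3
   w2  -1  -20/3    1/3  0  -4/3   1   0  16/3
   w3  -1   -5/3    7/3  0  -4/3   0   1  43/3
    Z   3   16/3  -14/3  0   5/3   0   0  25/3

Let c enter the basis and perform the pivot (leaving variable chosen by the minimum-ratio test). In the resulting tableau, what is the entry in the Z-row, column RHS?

20

Ratio test on column c — row 1: (5/3)/(2/3) = 5/2; row 2: (16/3)/(1/3) = 16; row 3: (43/3)/(7/3) = 43/7. Minimum is 5/2 at row 1 (d leaves); pivot element 2/3.
Divide row 1 by 2/3; eliminate column c from the other rows.
Z-row update in column RHS: 25/3 − (-14/3)·(5/2) = 20.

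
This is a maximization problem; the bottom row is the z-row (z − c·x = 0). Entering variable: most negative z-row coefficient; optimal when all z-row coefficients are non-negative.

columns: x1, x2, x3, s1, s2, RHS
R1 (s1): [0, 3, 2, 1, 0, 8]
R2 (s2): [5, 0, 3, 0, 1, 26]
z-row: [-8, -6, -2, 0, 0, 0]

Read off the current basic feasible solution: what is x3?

x3 is not in the basis, so in the current basic feasible solution x3 = 0.

0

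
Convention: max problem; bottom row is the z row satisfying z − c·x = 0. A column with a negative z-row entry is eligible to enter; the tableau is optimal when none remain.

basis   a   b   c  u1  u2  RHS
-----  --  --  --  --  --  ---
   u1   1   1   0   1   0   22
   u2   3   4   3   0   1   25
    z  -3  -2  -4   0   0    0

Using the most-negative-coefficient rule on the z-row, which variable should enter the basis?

Negative z-row entries: a: -3, b: -2, c: -4.
The most negative is -4 in column c, so c enters.

c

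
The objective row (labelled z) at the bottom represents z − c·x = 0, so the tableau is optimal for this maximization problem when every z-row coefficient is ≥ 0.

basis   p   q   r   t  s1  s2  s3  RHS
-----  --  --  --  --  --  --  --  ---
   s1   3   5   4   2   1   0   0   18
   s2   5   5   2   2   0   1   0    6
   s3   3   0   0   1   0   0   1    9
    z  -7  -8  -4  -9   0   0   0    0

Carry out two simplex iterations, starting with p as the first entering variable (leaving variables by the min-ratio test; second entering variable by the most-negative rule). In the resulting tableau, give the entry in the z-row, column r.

5

Ratio test on column p — row 1: 18/3 = 6; row 2: 6/5 = 6/5; row 3: 9/3 = 3. Minimum is 6/5 at row 2 (s2 leaves); pivot element 5.
Divide row 2 by 5; eliminate column p from the other rows.
Second iteration: most negative z-row entry is -31/5 in column t, so t enters.
Ratio test on column t — row 1: (72/5)/(4/5) = 18; row 2: (6/5)/(2/5) = 3; row 3: entry -1/5 ≤ 0. Minimum is 3 at row 2 (p leaves); pivot element 2/5.
Divide row 2 by 2/5; eliminate column t from the other rows.
After both pivots, the entry at the z-row, column r is 5.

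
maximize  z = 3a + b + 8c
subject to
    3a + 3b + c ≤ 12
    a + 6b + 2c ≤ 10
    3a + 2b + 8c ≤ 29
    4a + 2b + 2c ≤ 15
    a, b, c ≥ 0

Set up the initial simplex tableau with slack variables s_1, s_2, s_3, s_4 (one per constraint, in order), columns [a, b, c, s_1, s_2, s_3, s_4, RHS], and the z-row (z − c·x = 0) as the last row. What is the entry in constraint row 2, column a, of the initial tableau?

1

Constraint 2 has coefficient 1 on a.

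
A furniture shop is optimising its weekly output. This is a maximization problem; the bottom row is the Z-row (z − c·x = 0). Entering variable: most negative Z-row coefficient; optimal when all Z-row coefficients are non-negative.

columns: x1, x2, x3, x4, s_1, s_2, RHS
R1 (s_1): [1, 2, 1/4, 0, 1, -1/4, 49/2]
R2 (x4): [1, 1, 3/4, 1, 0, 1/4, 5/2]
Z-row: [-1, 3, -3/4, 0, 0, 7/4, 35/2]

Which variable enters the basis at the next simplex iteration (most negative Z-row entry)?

Negative Z-row entries: x1: -1, x3: -3/4.
The most negative is -1 in column x1, so x1 enters.

x1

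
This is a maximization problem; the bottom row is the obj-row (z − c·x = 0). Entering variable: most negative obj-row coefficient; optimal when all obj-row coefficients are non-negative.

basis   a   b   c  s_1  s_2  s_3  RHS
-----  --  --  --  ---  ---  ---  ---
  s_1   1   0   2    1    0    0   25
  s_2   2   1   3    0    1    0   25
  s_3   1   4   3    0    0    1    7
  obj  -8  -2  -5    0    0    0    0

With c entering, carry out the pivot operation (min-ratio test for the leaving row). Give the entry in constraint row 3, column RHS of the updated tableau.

Ratio test on column c — row 1: 25/2 = 25/2; row 2: 25/3 = 25/3; row 3: 7/3 = 7/3. Minimum is 7/3 at row 3 (s_3 leaves); pivot element 3.
Divide row 3 by 3; eliminate column c from the other rows.
In the new row 3, the RHS entry is the old entry divided by the pivot: 7/3 = 7/3.

7/3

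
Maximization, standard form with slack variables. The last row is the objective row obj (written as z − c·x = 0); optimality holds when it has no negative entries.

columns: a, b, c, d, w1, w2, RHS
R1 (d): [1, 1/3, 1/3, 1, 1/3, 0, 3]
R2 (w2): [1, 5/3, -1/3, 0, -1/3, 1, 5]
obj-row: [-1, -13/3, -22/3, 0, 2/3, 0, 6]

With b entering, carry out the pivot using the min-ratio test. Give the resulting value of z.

19

Ratio test on column b — row 1: 3/(1/3) = 9; row 2: 5/(5/3) = 3. Minimum is 3 at row 2 (w2 leaves); pivot element 5/3.
Pivot on row 2; the obj-row RHS becomes 6 − (-13/3)·3 = 19.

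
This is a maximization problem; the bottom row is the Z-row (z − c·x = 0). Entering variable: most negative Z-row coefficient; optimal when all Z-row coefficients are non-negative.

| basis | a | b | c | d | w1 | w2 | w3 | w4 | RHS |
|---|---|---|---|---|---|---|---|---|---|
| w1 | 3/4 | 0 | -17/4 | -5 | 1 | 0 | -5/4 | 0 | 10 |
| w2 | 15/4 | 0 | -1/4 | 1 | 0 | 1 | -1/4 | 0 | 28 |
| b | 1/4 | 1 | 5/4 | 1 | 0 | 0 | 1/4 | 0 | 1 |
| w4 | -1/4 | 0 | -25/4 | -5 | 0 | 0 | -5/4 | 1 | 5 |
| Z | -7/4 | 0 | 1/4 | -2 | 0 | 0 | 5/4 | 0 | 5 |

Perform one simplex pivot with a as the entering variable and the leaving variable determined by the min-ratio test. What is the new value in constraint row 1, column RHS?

7

Ratio test on column a — row 1: 10/(3/4) = 40/3; row 2: 28/(15/4) = 112/15; row 3: 1/(1/4) = 4; row 4: entry -1/4 ≤ 0. Minimum is 4 at row 3 (b leaves); pivot element 1/4.
Divide row 3 by 1/4; eliminate column a from the other rows.
Row 1 update in column RHS: 10 − (3/4)·4 = 7.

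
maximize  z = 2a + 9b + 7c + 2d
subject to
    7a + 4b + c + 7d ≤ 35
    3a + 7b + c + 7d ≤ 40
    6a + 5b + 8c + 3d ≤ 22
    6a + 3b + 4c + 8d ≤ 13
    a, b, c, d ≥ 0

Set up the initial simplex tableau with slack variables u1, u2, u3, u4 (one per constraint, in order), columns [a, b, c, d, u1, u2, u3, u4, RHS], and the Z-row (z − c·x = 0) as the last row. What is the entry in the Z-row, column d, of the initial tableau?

The Z-row carries the negated objective coefficients: the d entry is -2.

-2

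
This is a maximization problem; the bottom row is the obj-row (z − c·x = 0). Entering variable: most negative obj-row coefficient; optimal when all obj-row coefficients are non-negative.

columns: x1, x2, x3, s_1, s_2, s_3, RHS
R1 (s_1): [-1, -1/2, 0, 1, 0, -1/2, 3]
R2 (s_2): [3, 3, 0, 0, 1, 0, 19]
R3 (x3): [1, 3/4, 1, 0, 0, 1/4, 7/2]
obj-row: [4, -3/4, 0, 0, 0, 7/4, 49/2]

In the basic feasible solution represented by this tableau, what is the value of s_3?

0

s_3 is not in the basis, so in the current basic feasible solution s_3 = 0.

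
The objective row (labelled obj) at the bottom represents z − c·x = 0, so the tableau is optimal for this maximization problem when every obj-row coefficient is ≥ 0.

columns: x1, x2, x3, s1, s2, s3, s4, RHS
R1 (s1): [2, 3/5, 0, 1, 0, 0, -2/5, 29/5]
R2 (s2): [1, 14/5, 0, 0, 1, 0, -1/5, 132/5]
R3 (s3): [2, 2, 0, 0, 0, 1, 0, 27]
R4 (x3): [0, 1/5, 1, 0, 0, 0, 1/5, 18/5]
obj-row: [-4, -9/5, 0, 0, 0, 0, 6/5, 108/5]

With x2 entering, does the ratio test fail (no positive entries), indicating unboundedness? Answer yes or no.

Column x2 has positive entries in row(s) 1, 2, 3, 4, so the ratio test bounds it — not unbounded.

no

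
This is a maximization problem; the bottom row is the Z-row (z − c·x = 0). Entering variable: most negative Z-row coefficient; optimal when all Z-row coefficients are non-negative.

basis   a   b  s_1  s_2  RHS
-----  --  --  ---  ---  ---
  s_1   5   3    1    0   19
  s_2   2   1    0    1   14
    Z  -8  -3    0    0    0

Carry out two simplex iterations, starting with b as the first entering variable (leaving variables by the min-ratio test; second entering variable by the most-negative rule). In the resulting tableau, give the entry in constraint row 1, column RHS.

19/5

Ratio test on column b — row 1: 19/3 = 19/3; row 2: 14/1 = 14. Minimum is 19/3 at row 1 (s_1 leaves); pivot element 3.
Divide row 1 by 3; eliminate column b from the other rows.
Second iteration: most negative Z-row entry is -3 in column a, so a enters.
Ratio test on column a — row 1: (19/3)/(5/3) = 19/5; row 2: (23/3)/(1/3) = 23. Minimum is 19/5 at row 1 (b leaves); pivot element 5/3.
Divide row 1 by 5/3; eliminate column a from the other rows.
After both pivots, the entry at constraint row 1, column RHS is 19/5.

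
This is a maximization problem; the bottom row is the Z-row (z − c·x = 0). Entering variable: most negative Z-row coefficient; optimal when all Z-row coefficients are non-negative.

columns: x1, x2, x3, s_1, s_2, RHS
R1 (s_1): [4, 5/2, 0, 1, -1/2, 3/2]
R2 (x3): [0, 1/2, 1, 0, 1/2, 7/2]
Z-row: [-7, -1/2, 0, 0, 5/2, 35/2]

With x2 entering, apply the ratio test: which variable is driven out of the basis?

s_1

Column x2 entries and ratios — s_1: (3/2)/(5/2) = 3/5; x3: (7/2)/(1/2) = 7.
Smallest ratio is 3/5 in the row of s_1, so s_1 leaves.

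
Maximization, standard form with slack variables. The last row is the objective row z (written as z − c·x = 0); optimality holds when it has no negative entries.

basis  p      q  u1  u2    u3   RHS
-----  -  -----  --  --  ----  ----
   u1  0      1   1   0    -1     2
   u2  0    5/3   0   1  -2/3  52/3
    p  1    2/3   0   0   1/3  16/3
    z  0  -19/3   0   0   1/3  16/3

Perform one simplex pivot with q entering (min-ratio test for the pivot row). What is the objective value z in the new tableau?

Ratio test on column q — row 1: 2/1 = 2; row 2: (52/3)/(5/3) = 52/5; row 3: (16/3)/(2/3) = 8. Minimum is 2 at row 1 (u1 leaves); pivot element 1.
Pivot on row 1; the z-row RHS becomes 16/3 − (-19/3)·2 = 18.

18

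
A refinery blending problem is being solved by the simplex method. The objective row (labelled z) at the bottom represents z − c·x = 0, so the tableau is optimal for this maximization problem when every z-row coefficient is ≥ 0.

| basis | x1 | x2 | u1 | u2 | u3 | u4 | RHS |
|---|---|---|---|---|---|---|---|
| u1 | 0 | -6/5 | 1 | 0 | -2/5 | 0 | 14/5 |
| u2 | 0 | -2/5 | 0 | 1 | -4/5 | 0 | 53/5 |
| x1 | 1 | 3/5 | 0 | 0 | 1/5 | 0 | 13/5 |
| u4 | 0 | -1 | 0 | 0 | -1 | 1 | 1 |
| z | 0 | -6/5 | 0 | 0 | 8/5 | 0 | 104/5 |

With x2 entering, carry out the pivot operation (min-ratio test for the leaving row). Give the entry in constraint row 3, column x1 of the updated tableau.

Ratio test on column x2 — row 1: entry -6/5 ≤ 0; row 2: entry -2/5 ≤ 0; row 3: (13/5)/(3/5) = 13/3; row 4: entry -1 ≤ 0. Minimum is 13/3 at row 3 (x1 leaves); pivot element 3/5.
Divide row 3 by 3/5; eliminate column x2 from the other rows.
In the new row 3, the x1 entry is the old entry divided by the pivot: 1/(3/5) = 5/3.

5/3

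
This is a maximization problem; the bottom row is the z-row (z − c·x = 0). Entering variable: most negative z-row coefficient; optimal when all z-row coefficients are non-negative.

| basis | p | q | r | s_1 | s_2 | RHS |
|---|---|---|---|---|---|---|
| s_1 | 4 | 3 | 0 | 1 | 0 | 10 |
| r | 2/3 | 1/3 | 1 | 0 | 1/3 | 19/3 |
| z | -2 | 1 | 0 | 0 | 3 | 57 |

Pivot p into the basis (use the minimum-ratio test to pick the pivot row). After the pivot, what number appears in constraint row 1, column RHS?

Ratio test on column p — row 1: 10/4 = 5/2; row 2: (19/3)/(2/3) = 19/2. Minimum is 5/2 at row 1 (s_1 leaves); pivot element 4.
Divide row 1 by 4; eliminate column p from the other rows.
In the new row 1, the RHS entry is the old entry divided by the pivot: 10/4 = 5/2.

5/2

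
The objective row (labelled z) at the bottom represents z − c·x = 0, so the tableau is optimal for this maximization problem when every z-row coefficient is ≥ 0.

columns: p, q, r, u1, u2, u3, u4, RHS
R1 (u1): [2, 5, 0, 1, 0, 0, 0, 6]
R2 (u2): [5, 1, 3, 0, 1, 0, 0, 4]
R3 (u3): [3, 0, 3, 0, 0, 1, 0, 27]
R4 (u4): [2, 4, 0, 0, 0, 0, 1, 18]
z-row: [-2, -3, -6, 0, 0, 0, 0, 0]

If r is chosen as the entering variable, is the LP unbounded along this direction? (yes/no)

Column r has positive entries in row(s) 2, 3, so the ratio test bounds it — not unbounded.

no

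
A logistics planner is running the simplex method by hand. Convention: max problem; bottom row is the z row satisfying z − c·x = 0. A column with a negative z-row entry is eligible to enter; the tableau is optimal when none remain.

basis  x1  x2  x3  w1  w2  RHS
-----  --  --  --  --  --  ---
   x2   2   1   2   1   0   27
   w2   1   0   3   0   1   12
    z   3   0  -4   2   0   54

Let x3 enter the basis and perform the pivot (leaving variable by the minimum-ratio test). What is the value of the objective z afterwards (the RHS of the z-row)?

Ratio test on column x3 — row 1: 27/2 = 27/2; row 2: 12/3 = 4. Minimum is 4 at row 2 (w2 leaves); pivot element 3.
Pivot on row 2; the z-row RHS becomes 54 − (-4)·4 = 70.

70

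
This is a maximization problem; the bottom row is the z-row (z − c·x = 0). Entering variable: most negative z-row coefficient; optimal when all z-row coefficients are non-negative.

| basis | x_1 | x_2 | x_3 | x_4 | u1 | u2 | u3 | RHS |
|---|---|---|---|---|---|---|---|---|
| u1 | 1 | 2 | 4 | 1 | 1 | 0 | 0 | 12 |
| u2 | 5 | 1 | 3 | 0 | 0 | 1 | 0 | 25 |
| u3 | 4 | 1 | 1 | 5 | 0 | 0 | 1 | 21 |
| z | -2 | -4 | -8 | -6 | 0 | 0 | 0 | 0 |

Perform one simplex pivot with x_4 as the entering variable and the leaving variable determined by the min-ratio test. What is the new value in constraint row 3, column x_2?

Ratio test on column x_4 — row 1: 12/1 = 12; row 2: entry 0 ≤ 0; row 3: 21/5 = 21/5. Minimum is 21/5 at row 3 (u3 leaves); pivot element 5.
Divide row 3 by 5; eliminate column x_4 from the other rows.
In the new row 3, the x_2 entry is the old entry divided by the pivot: 1/5 = 1/5.

1/5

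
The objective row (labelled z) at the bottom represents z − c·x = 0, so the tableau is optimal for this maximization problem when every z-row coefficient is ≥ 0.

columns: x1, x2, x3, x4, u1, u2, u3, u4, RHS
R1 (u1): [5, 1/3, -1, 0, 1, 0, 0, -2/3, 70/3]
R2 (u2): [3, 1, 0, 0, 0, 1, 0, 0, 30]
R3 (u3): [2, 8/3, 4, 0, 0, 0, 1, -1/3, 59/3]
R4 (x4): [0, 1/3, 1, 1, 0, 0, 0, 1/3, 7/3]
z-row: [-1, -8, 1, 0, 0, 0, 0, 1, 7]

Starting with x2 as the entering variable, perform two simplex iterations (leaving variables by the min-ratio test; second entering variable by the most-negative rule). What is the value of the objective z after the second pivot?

Ratio test on column x2 — row 1: (70/3)/(1/3) = 70; row 2: 30/1 = 30; row 3: (59/3)/(8/3) = 59/8; row 4: (7/3)/(1/3) = 7. Minimum is 7 at row 4 (x4 leaves); pivot element 1/3.
Pivot on row 4; the z-row RHS becomes 7 − (-8)·7 = 63.
Next entering variable (most negative z-row entry -1): x1.
Ratio test on column x1 — row 1: 21/5 = 21/5; row 2: 23/3 = 23/3; row 3: 1/2 = 1/2; row 4: entry 0 ≤ 0. Minimum is 1/2 at row 3 (u3 leaves); pivot element 2.
After the second pivot the z-row RHS is 63 − (-1)·(1/2) = 127/2.

127/2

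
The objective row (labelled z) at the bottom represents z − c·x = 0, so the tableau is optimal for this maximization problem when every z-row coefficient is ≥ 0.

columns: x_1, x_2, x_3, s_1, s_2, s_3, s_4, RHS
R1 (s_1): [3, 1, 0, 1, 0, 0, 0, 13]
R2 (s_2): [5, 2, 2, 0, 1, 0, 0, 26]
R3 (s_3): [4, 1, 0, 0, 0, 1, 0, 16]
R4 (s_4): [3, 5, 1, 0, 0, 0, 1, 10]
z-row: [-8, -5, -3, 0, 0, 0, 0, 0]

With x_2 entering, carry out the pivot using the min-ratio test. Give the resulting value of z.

10

Ratio test on column x_2 — row 1: 13/1 = 13; row 2: 26/2 = 13; row 3: 16/1 = 16; row 4: 10/5 = 2. Minimum is 2 at row 4 (s_4 leaves); pivot element 5.
Pivot on row 4; the z-row RHS becomes 0 − (-5)·2 = 10.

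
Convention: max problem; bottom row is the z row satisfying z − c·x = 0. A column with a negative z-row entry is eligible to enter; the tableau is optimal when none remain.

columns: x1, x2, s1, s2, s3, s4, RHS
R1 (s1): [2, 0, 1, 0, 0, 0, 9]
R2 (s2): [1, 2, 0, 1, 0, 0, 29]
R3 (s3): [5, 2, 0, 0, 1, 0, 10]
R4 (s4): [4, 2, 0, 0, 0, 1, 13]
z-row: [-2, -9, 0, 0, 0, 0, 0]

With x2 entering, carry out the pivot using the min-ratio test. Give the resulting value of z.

Ratio test on column x2 — row 1: entry 0 ≤ 0; row 2: 29/2 = 29/2; row 3: 10/2 = 5; row 4: 13/2 = 13/2. Minimum is 5 at row 3 (s3 leaves); pivot element 2.
Pivot on row 3; the z-row RHS becomes 0 − (-9)·5 = 45.

45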